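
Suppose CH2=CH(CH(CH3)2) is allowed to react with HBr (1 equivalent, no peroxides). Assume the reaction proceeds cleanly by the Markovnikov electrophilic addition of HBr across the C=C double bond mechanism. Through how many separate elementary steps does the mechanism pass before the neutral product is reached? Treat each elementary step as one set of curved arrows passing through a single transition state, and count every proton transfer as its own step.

3

Step 1: The π electrons of the C=C bond attack a proton of HBr; Markovnikov addition places the new C–H on the less-substituted alkene carbon, so the positive charge ends up on the more-substituted carbon — a secondary carbocation. The H–Br bond breaks heterolytically, releasing Br⁻.
Step 2: A 1,2-hydride shift from the adjacent isopropyl carbon moves the positive charge from the secondary centre to an adjacent carbon, generating a more stable tertiary carbocation.
Step 3: Nucleophilic attack by Br⁻ on the carbocation completes the addition, giving R–Br.
Total: 3 elementary steps.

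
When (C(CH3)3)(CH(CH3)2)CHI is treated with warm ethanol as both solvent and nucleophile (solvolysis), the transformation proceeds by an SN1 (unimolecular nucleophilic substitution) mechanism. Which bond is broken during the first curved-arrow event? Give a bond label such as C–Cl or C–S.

C–I

Step 1: Unassisted departure of I⁻ (taking the C–I bonding pair) generates a secondary carbocation.
The bond broken in this step is the C–I bond.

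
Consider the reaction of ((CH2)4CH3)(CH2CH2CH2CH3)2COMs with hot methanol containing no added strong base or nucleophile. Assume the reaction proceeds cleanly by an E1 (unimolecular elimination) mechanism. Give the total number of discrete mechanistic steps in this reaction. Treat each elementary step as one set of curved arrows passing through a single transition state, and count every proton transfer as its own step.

Step 1: Ionisation: the C–O σ-bond cleaves heterolytically; both bonding electrons depart with MsO⁻, leaving a tertiary carbocation at the α-carbon.
(No 1,2-shift: no single shift to an adjacent carbon would give a more stable cation.)
Step 2: Loss of a β-proton to a methanol molecule of the solvent: the C–H bonding pair collapses toward the cationic carbon to form the C=C π bond, yielding the alkene.
Total: 2 elementary steps.

2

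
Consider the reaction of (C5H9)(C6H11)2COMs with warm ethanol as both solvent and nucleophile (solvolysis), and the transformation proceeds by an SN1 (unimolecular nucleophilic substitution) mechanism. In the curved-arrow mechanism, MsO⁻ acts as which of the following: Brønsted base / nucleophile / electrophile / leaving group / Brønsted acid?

leaving group

Step 1: Ionisation: the C–O σ-bond cleaves heterolytically; both bonding electrons depart with MsO⁻, leaving a tertiary carbocation at the α-carbon.
MsO⁻ departs with both electrons of the breaking σ-bond — that is the definition of a leaving group.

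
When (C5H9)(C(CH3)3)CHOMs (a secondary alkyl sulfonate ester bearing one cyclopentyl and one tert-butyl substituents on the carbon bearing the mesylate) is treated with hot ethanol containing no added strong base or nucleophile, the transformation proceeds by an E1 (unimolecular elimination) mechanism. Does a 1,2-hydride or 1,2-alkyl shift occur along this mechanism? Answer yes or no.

yes

The first-formed carbocation is secondary.
The adjacent cyclopentyl carbon already bears 2 other carbon substituents and has a hydrogen to migrate; after a 1,2-hydride shift from that carbon the positive charge sits on a tertiary centre.
Tertiary is more stable than secondary, so the shift occurs.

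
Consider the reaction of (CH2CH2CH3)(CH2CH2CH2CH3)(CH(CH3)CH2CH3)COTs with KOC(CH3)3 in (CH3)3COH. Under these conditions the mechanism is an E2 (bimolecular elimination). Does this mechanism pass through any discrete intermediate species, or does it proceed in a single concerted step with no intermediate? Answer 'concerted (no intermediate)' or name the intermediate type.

concerted (no intermediate)

The strong base (CH3)3CO⁻ removes a β-hydrogen; in the same concerted event the electrons of the breaking C–H bond form the new π(C=C) bond and the C–O σ-bond breaks, expelling TsO⁻. Anti-periplanar geometry; one transition state.
All bond changes occur in one transition state; no discrete intermediate is formed.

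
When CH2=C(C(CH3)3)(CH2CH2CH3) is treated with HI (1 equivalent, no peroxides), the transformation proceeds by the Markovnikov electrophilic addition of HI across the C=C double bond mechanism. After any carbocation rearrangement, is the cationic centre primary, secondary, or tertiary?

Step 1: Electrophilic addition begins with the π(C=C) electrons forming a bond to the proton of HI. Following Markovnikov's rule, the resulting cation is tertiary. The H–I bond breaks heterolytically, releasing I⁻.
No single 1,2-shift to an adjacent carbon would give a more-substituted cation, so no rearrangement occurs.

tertiary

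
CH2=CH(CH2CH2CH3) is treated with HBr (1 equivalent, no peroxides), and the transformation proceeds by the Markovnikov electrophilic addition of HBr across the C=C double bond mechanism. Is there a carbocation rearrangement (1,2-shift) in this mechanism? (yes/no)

The first-formed carbocation is secondary.
No single 1,2-shift to an adjacent carbon would produce a more-substituted cation than the one already present, so no rearrangement occurs.

no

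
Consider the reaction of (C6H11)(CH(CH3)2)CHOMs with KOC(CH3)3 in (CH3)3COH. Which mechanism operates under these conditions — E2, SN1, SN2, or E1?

Conditions: a strong/bulky base with a secondary substrate bearing a β-hydrogen.
These conditions are the textbook signature of the E2 pathway.
A strong (often hindered) base removes a β-H in concert with loss of the leaving group — bimolecular elimination.

E2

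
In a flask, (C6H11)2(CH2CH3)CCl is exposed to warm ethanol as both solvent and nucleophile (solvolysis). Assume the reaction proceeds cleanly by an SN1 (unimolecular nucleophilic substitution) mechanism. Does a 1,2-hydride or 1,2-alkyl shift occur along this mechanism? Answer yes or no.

no

The first-formed carbocation is tertiary.
No single 1,2-shift to an adjacent carbon would produce a more-substituted cation than the one already present, so no rearrangement occurs.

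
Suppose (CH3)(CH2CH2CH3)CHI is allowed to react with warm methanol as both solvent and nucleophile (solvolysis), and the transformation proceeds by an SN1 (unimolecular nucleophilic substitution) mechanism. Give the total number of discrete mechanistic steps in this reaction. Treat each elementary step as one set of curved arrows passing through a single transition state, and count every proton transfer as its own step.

Step 1: Ionisation: the C–I σ-bond cleaves heterolytically; both bonding electrons depart with I⁻, leaving a secondary carbocation at the α-carbon.
(No 1,2-shift: no single shift to an adjacent carbon would give a more stable cation.)
Step 2: CH3OH donates an oxygen lone pair into the empty p orbital of the cation, giving a protonated ether (an oxonium ion).
Step 3: Proton transfer from the O–H of the oxonium ion to a solvent molecule delivers the neutral ether.
Total: 3 elementary steps.

3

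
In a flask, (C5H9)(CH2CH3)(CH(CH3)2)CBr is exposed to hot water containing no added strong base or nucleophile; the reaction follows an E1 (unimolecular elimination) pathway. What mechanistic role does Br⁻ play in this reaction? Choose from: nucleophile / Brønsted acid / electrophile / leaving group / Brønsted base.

leaving group

Step 1: Unassisted departure of Br⁻ (taking the C–Br bonding pair) generates a tertiary carbocation.
Br⁻ departs with both electrons of the breaking σ-bond — that is the definition of a leaving group.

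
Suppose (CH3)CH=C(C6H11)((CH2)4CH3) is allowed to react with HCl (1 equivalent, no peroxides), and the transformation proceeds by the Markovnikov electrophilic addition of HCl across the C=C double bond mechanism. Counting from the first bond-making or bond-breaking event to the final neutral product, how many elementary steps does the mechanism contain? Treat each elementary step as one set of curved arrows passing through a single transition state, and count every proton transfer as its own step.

2

Step 1: Protonation of the alkene by HCl: the π bond acts as the nucleophile and picks up H⁺, giving the more stable (Markovnikov) tertiary carbocation. The H–Cl bond breaks heterolytically, releasing Cl⁻.
(No 1,2-shift: no single shift to an adjacent carbon would give a more stable cation.)
Step 2: Cl⁻ captures the cation: a lone pair on Cl⁻ fills the empty p orbital, producing the alkyl halide product.
Total: 2 elementary steps.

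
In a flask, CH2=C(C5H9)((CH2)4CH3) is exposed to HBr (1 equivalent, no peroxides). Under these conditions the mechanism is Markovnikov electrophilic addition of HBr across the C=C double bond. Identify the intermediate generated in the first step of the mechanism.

tertiary carbocation

Step 1: The π electrons of the C=C bond attack a proton of HBr; Markovnikov addition places the new C–H on the less-substituted alkene carbon, so the positive charge ends up on the more-substituted carbon — a tertiary carbocation. The H–Br bond breaks heterolytically, releasing Br⁻.
After step 1 the species present is a tertiary carbocation.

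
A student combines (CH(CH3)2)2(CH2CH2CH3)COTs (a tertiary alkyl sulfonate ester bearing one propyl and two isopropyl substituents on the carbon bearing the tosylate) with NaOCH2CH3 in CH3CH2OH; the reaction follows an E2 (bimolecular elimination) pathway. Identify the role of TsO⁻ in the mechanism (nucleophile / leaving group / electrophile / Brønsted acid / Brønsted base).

leaving group

Step 1: Concerted anti-periplanar elimination: CH3CH2O⁻ abstracts a β-H while TsO⁻ leaves, and the C–H electrons become the new C=C π bond — all in a single transition state.
TsO⁻ departs with both electrons of the breaking σ-bond — that is the definition of a leaving group.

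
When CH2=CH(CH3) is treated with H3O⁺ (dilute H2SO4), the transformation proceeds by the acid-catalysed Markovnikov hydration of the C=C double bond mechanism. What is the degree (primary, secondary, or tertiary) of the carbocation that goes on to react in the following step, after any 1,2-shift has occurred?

secondary

Step 1: Protonation of the alkene by H3O⁺: the π bond acts as the nucleophile and picks up H⁺, giving the more stable (Markovnikov) secondary carbocation. H2O is released.
No single 1,2-shift to an adjacent carbon would give a more-substituted cation, so no rearrangement occurs.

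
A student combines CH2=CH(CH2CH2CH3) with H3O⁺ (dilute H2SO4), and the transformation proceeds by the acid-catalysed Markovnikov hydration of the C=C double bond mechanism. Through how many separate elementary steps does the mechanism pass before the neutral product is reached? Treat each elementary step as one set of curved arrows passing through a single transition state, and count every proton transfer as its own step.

3

Step 1: Protonation of the alkene by H3O⁺: the π bond acts as the nucleophile and picks up H⁺, giving the more stable (Markovnikov) secondary carbocation. H2O is released.
(No 1,2-shift: no single shift to an adjacent carbon would give a more stable cation.)
Step 2: Nucleophilic capture of the cation by H2O produces the protonated alcohol (an oxonium ion).
Step 3: Deprotonation of the oxonium ion by a water molecule delivers the neutral alcohol and regenerates the acid catalyst.
Total: 3 elementary steps.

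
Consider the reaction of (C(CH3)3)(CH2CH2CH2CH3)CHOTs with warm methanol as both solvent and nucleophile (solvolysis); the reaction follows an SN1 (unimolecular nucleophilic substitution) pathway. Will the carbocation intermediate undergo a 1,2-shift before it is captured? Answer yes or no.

The first-formed carbocation is secondary.
The adjacent tert-butyl carbon has no hydrogen but bears methyl groups; migration of one methyl with its bonding pair (a 1,2-methyl shift) places the charge on a tertiary centre.
Tertiary is more stable than secondary, so the shift occurs.

yes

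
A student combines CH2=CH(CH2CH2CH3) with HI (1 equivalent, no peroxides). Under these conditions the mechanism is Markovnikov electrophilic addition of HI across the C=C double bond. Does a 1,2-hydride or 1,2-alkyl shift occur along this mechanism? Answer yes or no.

no

The first-formed carbocation is secondary.
No single 1,2-shift to an adjacent carbon would produce a more-substituted cation than the one already present, so no rearrangement occurs.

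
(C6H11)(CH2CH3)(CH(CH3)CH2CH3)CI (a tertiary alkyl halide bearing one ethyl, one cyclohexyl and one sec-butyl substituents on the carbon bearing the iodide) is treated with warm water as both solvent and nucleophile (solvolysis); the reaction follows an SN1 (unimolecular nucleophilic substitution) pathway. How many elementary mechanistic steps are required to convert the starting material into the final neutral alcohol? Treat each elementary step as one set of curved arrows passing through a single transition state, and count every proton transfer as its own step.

3

Step 1: The C–I bond breaks with both electrons going to the iodide; I⁻ leaves and a tertiary carbocation remains.
(No 1,2-shift: no single shift to an adjacent carbon would give a more stable cation.)
Step 2: Nucleophilic capture: the oxygen of H2O bonds to the cationic carbon, producing an oxonium-ion intermediate.
Step 3: A second solvent molecule removes the proton on oxygen, giving the neutral alcohol product.
Total: 3 elementary steps.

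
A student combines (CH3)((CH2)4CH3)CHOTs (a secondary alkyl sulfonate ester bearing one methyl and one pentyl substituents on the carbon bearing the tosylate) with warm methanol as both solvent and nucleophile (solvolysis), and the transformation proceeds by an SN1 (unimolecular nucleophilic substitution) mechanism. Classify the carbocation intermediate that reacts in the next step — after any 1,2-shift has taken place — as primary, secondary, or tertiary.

secondary

Step 1: Ionisation: the C–O σ-bond cleaves heterolytically; both bonding electrons depart with TsO⁻, leaving a secondary carbocation at the α-carbon.
No single 1,2-shift to an adjacent carbon would give a more-substituted cation, so no rearrangement occurs.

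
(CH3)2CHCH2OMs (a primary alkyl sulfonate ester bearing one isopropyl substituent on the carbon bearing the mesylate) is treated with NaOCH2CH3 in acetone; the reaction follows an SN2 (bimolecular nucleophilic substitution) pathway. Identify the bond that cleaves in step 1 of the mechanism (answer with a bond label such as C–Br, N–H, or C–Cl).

Step 1: CH3CH2O⁻ attacks the back face of the α-carbon while MsO⁻ departs with the C–O bonding pair — a single concerted displacement through a pentacoordinate transition state.
The bond broken in this step is the C–O bond.

C–O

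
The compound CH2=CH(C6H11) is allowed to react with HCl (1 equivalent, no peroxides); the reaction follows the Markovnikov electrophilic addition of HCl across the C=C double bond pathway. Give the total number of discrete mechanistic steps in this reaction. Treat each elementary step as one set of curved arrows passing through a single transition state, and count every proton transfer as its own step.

3

Step 1: Protonation of the alkene by HCl: the π bond acts as the nucleophile and picks up H⁺, giving the more stable (Markovnikov) secondary carbocation. The H–Cl bond breaks heterolytically, releasing Cl⁻.
Step 2: Carbocation rearrangement: a 1,2-hydride shift from the adjacent cyclohexyl carbon converts the initially-formed secondary cation into the more stable tertiary cation.
Step 3: Cl⁻ captures the cation: a lone pair on Cl⁻ fills the empty p orbital, producing the alkyl halide product.
Total: 3 elementary steps.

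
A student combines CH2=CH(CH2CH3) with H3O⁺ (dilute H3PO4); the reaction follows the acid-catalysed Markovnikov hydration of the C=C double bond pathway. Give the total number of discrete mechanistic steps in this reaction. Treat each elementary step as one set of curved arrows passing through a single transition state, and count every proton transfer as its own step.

3

Step 1: Protonation of the alkene by H3O⁺: the π bond acts as the nucleophile and picks up H⁺, giving the more stable (Markovnikov) secondary carbocation. H2O is released.
(No 1,2-shift: no single shift to an adjacent carbon would give a more stable cation.)
Step 2: Water acts as the nucleophile: an oxygen lone pair bonds to the cationic carbon, giving an oxonium-ion intermediate.
Step 3: Proton transfer from the O–H of the oxonium ion to H2O completes the catalytic cycle and yields the alcohol.
Total: 3 elementary steps.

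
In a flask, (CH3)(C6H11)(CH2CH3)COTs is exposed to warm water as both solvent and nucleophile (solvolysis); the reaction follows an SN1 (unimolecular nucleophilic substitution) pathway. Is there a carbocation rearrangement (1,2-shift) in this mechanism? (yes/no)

no

The first-formed carbocation is tertiary.
No single 1,2-shift to an adjacent carbon would produce a more-substituted cation than the one already present, so no rearrangement occurs.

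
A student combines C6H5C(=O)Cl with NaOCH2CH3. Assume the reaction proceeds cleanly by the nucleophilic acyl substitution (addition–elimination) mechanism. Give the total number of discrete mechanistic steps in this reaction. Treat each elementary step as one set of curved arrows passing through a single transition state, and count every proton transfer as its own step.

Step 1: A lone pair on the O of CH3CH2O⁻ attacks the electrophilic acyl carbon; the π(C=O) electrons move onto oxygen, giving a tetrahedral intermediate.
Step 2: Elimination step: re-formation of the carbonyl π bond drives out Cl⁻, giving the new acyl compound.
Total: 2 elementary steps.

2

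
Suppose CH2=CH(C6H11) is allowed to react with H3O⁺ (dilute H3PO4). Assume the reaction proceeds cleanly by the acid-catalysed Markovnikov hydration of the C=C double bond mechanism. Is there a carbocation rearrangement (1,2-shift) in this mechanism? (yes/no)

yes

The first-formed carbocation is secondary.
The adjacent cyclohexyl carbon already bears 2 other carbon substituents and has a hydrogen to migrate; after a 1,2-hydride shift from that carbon the positive charge sits on a tertiary centre.
Tertiary is more stable than secondary, so the shift occurs.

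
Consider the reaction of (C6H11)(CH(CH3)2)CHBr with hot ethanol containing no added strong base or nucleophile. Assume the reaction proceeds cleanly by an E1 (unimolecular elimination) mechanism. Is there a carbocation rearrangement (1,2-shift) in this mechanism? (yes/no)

The first-formed carbocation is secondary.
The adjacent isopropyl carbon already bears 2 other carbon substituents and has a hydrogen to migrate; after a 1,2-hydride shift from that carbon the positive charge sits on a tertiary centre.
Tertiary is more stable than secondary, so the shift occurs.

yes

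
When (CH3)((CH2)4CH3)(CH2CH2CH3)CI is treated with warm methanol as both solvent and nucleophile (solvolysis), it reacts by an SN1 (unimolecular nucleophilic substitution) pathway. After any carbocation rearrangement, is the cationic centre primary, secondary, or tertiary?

Step 1: Rate-determining heterolysis of the C–I bond gives I⁻ and a tertiary carbocation.
No single 1,2-shift to an adjacent carbon would give a more-substituted cation, so no rearrangement occurs.

tertiary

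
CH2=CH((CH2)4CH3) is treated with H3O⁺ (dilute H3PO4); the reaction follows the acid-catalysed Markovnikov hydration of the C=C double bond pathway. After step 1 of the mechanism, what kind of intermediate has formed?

Step 1: Electrophilic addition begins with the π(C=C) electrons forming a bond to the proton of H3O⁺. Following Markovnikov's rule, the resulting cation is secondary. H2O is released.
After step 1 the species present is a secondary carbocation.

secondary carbocation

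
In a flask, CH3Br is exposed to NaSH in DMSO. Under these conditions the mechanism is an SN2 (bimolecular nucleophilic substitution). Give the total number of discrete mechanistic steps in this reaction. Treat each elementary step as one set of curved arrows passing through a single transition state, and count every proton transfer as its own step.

1

Step 1: HS⁻ attacks the back face of the α-carbon while Br⁻ departs with the C–Br bonding pair — a single concerted displacement through a pentacoordinate transition state.
Total: 1 elementary step.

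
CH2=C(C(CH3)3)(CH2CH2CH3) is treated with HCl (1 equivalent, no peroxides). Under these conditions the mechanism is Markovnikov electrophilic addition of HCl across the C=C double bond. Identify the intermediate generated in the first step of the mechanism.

tertiary carbocation

Step 1: Electrophilic addition begins with the π(C=C) electrons forming a bond to the proton of HCl. Following Markovnikov's rule, the resulting cation is tertiary. The H–Cl bond breaks heterolytically, releasing Cl⁻.
After step 1 the species present is a tertiary carbocation.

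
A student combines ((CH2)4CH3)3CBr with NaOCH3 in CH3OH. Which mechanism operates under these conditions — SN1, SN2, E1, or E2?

Conditions: a strong base with a tertiary substrate bearing a β-hydrogen.
These conditions are the textbook signature of the E2 pathway.
A strong (often hindered) base removes a β-H in concert with loss of the leaving group — bimolecular elimination.

E2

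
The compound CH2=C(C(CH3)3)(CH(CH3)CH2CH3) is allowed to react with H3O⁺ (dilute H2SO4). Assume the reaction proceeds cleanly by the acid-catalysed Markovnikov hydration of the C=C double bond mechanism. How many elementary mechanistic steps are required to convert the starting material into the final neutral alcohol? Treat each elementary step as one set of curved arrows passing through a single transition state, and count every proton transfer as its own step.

Step 1: Protonation of the alkene by H3O⁺: the π bond acts as the nucleophile and picks up H⁺, giving the more stable (Markovnikov) tertiary carbocation. H2O is released.
(No 1,2-shift: no single shift to an adjacent carbon would give a more stable cation.)
Step 2: Nucleophilic capture of the cation by H2O produces the protonated alcohol (an oxonium ion).
Step 3: Deprotonation of the oxonium ion by a water molecule delivers the neutral alcohol and regenerates the acid catalyst.
Total: 3 elementary steps.

3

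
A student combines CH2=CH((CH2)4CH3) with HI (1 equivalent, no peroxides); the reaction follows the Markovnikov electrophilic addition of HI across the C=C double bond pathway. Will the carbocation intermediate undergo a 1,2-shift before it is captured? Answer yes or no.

The first-formed carbocation is secondary.
No single 1,2-shift to an adjacent carbon would produce a more-substituted cation than the one already present, so no rearrangement occurs.

no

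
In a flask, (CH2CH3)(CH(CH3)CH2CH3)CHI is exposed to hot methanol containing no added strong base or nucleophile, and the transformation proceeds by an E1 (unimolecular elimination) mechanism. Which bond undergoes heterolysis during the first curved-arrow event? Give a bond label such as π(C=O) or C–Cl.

Step 1: Rate-determining heterolysis of the C–I bond gives I⁻ and a secondary carbocation.
The bond broken in this step is the C–I bond.

C–I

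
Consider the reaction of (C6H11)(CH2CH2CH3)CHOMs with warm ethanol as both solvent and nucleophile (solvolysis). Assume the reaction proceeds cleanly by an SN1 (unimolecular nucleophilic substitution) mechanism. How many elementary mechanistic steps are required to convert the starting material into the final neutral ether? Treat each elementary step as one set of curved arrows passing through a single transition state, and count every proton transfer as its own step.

4

Step 1: Unassisted departure of MsO⁻ (taking the C–O bonding pair) generates a secondary carbocation.
Step 2: A hydride (H with its bonding pair) migrates from the adjacent cyclohexyl carbon to the cationic centre — a 1,2-hydride shift — upgrading the secondary cation to a tertiary one.
Step 3: A lone pair on the oxygen of CH3CH2OH attacks the carbocation, forming a new C–O σ-bond and an oxonium ion.
Step 4: A second solvent molecule removes the proton on oxygen, giving the neutral ether product.
Total: 4 elementary steps.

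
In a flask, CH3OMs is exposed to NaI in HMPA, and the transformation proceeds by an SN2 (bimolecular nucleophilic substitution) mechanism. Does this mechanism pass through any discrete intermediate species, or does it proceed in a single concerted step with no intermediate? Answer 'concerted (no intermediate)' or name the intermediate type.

concerted (no intermediate)

I⁻ attacks the back face of the α-carbon while MsO⁻ departs with the C–O bonding pair — a single concerted displacement through a pentacoordinate transition state.
All bond changes occur in one transition state; no discrete intermediate is formed.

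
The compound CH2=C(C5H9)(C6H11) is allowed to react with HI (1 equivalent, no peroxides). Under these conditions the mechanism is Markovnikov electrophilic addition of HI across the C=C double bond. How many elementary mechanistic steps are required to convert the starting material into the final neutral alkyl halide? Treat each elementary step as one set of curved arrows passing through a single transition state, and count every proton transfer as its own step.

2

Step 1: The π electrons of the C=C bond attack a proton of HI; Markovnikov addition places the new C–H on the less-substituted alkene carbon, so the positive charge ends up on the more-substituted carbon — a tertiary carbocation. The H–I bond breaks heterolytically, releasing I⁻.
(No 1,2-shift: no single shift to an adjacent carbon would give a more stable cation.)
Step 2: Nucleophilic attack by I⁻ on the carbocation completes the addition, giving R–I.
Total: 2 elementary steps.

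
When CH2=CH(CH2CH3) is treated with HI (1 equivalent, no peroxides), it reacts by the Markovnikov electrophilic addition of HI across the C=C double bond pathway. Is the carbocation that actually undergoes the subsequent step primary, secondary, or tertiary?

Step 1: Electrophilic addition begins with the π(C=C) electrons forming a bond to the proton of HI. Following Markovnikov's rule, the resulting cation is secondary. The H–I bond breaks heterolytically, releasing I⁻.
No single 1,2-shift to an adjacent carbon would give a more-substituted cation, so no rearrangement occurs.

secondary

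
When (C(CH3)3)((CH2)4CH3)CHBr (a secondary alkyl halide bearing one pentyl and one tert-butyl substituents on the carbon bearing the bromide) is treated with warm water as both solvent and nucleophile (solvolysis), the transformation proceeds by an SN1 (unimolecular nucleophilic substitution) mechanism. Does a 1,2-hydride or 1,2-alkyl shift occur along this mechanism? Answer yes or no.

yes

The first-formed carbocation is secondary.
The adjacent tert-butyl carbon has no hydrogen but bears methyl groups; migration of one methyl with its bonding pair (a 1,2-methyl shift) places the charge on a tertiary centre.
Tertiary is more stable than secondary, so the shift occurs.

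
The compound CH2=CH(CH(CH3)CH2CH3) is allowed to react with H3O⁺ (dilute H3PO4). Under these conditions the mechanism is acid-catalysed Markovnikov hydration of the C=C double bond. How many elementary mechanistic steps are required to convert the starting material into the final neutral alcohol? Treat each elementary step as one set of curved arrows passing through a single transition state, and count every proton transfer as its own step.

Step 1: Electrophilic addition begins with the π(C=C) electrons forming a bond to the proton of H3O⁺. Following Markovnikov's rule, the resulting cation is secondary. H2O is released.
Step 2: Carbocation rearrangement: a 1,2-hydride shift from the adjacent sec-butyl carbon converts the initially-formed secondary cation into the more stable tertiary cation.
Step 3: Nucleophilic capture of the cation by H2O produces the protonated alcohol (an oxonium ion).
Step 4: Deprotonation of the oxonium ion by a water molecule delivers the neutral alcohol and regenerates the acid catalyst.
Total: 4 elementary steps.

4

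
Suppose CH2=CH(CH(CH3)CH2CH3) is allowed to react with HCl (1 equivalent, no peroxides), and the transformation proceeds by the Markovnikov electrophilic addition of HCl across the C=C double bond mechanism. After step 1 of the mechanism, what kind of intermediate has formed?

Step 1: Protonation of the alkene by HCl: the π bond acts as the nucleophile and picks up H⁺, giving the more stable (Markovnikov) secondary carbocation. The H–Cl bond breaks heterolytically, releasing Cl⁻.
After step 1 the species present is a secondary carbocation.

secondary carbocation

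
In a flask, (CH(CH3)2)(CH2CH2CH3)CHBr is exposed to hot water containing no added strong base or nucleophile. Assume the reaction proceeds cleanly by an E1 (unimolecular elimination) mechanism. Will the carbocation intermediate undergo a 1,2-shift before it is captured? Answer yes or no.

yes

The first-formed carbocation is secondary.
The adjacent isopropyl carbon already bears 2 other carbon substituents and has a hydrogen to migrate; after a 1,2-hydride shift from that carbon the positive charge sits on a tertiary centre.
Tertiary is more stable than secondary, so the shift occurs.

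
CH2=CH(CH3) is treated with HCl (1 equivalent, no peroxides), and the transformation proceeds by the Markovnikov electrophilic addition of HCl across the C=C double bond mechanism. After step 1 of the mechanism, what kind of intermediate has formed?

Step 1: Protonation of the alkene by HCl: the π bond acts as the nucleophile and picks up H⁺, giving the more stable (Markovnikov) secondary carbocation. The H–Cl bond breaks heterolytically, releasing Cl⁻.
After step 1 the species present is a secondary carbocation.

secondary carbocation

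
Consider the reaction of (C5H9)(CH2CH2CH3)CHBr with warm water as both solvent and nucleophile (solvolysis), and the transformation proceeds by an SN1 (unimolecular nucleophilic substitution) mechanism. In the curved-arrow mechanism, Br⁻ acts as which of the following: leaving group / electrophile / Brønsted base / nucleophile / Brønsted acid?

Step 1: Rate-determining heterolysis of the C–Br bond gives Br⁻ and a secondary carbocation.
Br⁻ departs with both electrons of the breaking σ-bond — that is the definition of a leaving group.

leaving group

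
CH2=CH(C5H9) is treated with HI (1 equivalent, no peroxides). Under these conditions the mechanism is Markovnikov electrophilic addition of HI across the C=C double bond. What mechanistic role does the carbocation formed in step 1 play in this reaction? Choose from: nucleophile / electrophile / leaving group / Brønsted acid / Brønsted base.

electrophile

Step 3: I⁻ captures the cation: a lone pair on I⁻ fills the empty p orbital, producing the alkyl halide product.
The carbocation formed in step 1 accepts an electron pair into an empty or π* orbital — it is the electrophile.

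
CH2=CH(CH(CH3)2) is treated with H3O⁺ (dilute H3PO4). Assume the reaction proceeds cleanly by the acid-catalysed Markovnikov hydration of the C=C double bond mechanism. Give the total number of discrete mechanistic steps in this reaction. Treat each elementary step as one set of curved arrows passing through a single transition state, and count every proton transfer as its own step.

4

Step 1: The π electrons of the C=C bond attack a proton of H3O⁺; Markovnikov addition places the new C–H on the less-substituted alkene carbon, so the positive charge ends up on the more-substituted carbon — a secondary carbocation. H2O is released.
Step 2: Carbocation rearrangement: a 1,2-hydride shift from the adjacent isopropyl carbon converts the initially-formed secondary cation into the more stable tertiary cation.
Step 3: Water acts as the nucleophile: an oxygen lone pair bonds to the cationic carbon, giving an oxonium-ion intermediate.
Step 4: Deprotonation of the oxonium ion by a water molecule delivers the neutral alcohol and regenerates the acid catalyst.
Total: 4 elementary steps.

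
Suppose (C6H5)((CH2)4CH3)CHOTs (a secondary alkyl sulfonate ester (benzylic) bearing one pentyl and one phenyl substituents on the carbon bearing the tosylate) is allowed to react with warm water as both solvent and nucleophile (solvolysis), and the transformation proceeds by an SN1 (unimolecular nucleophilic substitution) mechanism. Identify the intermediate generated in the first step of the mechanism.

Step 1: The C–O bond breaks with both electrons going to the tosylate; TsO⁻ leaves and a secondary carbocation remains.
After step 1 the species present is a secondary carbocation.

secondary carbocation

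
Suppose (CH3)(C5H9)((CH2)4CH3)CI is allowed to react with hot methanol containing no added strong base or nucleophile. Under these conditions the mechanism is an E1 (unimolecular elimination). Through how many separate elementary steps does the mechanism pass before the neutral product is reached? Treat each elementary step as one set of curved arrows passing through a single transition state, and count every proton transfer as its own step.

2

Step 1: Unassisted departure of I⁻ (taking the C–I bonding pair) generates a tertiary carbocation.
(No 1,2-shift: no single shift to an adjacent carbon would give a more stable cation.)
Step 2: Loss of a β-proton to a methanol molecule of the solvent: the C–H bonding pair collapses toward the cationic carbon to form the C=C π bond, yielding the alkene.
Total: 2 elementary steps.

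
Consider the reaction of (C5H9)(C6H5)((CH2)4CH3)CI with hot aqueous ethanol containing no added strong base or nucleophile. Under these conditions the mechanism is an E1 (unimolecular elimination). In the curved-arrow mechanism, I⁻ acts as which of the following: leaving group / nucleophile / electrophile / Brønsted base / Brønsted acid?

Step 1: Unassisted departure of I⁻ (taking the C–I bonding pair) generates a tertiary carbocation.
I⁻ departs with both electrons of the breaking σ-bond — that is the definition of a leaving group.

leaving group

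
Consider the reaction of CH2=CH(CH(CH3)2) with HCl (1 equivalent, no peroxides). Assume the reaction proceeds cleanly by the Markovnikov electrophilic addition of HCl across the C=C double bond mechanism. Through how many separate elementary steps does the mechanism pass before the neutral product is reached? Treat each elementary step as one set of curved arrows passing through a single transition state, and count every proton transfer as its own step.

3

Step 1: Electrophilic addition begins with the π(C=C) electrons forming a bond to the proton of HCl. Following Markovnikov's rule, the resulting cation is secondary. The H–Cl bond breaks heterolytically, releasing Cl⁻.
Step 2: Carbocation rearrangement: a 1,2-hydride shift from the adjacent isopropyl carbon converts the initially-formed secondary cation into the more stable tertiary cation.
Step 3: The Cl⁻ anion donates a lone pair to the carbocation, forming the new C–Cl σ-bond and giving the neutral alkyl halide.
Total: 3 elementary steps.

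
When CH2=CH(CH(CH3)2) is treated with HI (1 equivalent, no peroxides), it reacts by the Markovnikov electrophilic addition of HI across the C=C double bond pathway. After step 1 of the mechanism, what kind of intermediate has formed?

Step 1: The π electrons of the C=C bond attack a proton of HI; Markovnikov addition places the new C–H on the less-substituted alkene carbon, so the positive charge ends up on the more-substituted carbon — a secondary carbocation. The H–I bond breaks heterolytically, releasing I⁻.
After step 1 the species present is a secondary carbocation.

secondary carbocation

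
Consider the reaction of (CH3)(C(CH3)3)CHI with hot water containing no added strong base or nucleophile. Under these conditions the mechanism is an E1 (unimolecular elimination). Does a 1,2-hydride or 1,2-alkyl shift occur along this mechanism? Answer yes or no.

yes

The first-formed carbocation is secondary.
The adjacent tert-butyl carbon has no hydrogen but bears methyl groups; migration of one methyl with its bonding pair (a 1,2-methyl shift) places the charge on a tertiary centre.
Tertiary is more stable than secondary, so the shift occurs.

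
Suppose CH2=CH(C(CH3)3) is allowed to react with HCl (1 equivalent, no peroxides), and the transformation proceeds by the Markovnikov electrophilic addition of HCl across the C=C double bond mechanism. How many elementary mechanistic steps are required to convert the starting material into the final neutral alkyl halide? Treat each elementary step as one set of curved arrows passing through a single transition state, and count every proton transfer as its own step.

3

Step 1: Protonation of the alkene by HCl: the π bond acts as the nucleophile and picks up H⁺, giving the more stable (Markovnikov) secondary carbocation. The H–Cl bond breaks heterolytically, releasing Cl⁻.
Step 2: Carbocation rearrangement: a 1,2-methyl shift from the adjacent tert-butyl carbon converts the initially-formed secondary cation into the more stable tertiary cation.
Step 3: Nucleophilic attack by Cl⁻ on the carbocation completes the addition, giving R–Cl.
Total: 3 elementary steps.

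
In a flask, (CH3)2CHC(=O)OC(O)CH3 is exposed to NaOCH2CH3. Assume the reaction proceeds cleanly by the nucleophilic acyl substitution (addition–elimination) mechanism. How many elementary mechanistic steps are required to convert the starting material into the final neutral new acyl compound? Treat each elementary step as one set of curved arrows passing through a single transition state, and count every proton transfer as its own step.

Step 1: Nucleophilic addition of CH3CH2O⁻ to the acyl carbon breaks the π(C=O) bond and yields a tetrahedral, anionic intermediate.
Step 2: An oxygen lone pair re-forms the C=O π bond as the C–O σ-bond breaks; CH3CO2⁻ is expelled.
Total: 2 elementary steps.

2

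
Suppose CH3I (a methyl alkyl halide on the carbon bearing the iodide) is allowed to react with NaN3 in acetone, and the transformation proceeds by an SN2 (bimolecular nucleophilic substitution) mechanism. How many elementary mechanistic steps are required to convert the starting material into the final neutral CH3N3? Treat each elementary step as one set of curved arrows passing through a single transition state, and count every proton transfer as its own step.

1

Step 1: Backside attack by N3⁻ on the carbon bearing the iodide: the new C–N bond forms as the C–I bond breaks, with Walden inversion at carbon.
Total: 1 elementary step.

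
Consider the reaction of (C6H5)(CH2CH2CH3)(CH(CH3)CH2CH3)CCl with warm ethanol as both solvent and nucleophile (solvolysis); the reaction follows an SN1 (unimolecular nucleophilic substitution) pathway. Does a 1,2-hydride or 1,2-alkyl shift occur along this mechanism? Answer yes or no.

The first-formed carbocation is tertiary.
No single 1,2-shift to an adjacent carbon would produce a more-substituted cation than the one already present, so no rearrangement occurs.

no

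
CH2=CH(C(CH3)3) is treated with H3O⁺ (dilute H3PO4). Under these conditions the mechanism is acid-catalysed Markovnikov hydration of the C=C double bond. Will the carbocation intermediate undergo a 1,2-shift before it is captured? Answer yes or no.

yes

The first-formed carbocation is secondary.
The adjacent tert-butyl carbon has no hydrogen but bears methyl groups; migration of one methyl with its bonding pair (a 1,2-methyl shift) places the charge on a tertiary centre.
Tertiary is more stable than secondary, so the shift occurs.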